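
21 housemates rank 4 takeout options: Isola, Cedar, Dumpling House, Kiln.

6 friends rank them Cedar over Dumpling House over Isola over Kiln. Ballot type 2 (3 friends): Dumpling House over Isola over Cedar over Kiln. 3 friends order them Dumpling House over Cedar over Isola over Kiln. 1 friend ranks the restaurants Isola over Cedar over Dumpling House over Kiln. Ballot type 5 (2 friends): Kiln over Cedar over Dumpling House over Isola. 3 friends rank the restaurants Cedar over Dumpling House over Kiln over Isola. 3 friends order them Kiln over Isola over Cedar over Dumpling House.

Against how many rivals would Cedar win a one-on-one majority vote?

Cedar against each rival (21 friends):
Cedar vs Isola: 14 to 7, Cedar.
Cedar vs Dumpling House: 6+1+2+3+3 = 15 for Cedar, 6 for Dumpling House — Cedar by 15–6.
Cedar–Kiln: Cedar 16–5.
Cedar beats Isola, Dumpling House, Kiln — 3 pairwise wins.

3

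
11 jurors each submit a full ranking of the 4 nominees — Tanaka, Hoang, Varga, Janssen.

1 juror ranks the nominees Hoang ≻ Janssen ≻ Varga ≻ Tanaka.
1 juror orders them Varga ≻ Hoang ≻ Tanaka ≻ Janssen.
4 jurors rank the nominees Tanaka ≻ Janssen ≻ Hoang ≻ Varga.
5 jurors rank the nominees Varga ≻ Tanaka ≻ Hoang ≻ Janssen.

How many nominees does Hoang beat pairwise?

Hoang against each rival (11 jurors):
Hoang vs Tanaka: Hoang is ranked higher on 1+1 = 2 ballots, Tanaka on 9. Tanaka wins 9–2.
Hoang–Varga: Varga 6–5.
Hoang vs Janssen: 1+1+5 = 7 for Hoang, 4 for Janssen — Hoang by 7–4.
Hoang beats Janssen; loses to Tanaka, Varga — 1 pairwise win.

1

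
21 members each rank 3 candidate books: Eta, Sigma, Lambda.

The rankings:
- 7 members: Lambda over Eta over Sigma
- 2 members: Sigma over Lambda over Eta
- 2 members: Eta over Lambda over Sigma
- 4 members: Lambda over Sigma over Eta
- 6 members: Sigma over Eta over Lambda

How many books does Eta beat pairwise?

Eta against each rival (21 members):
Eta vs Sigma: 9 to 12, Sigma.
Eta vs Lambda: Eta preferred on 2+6 = 8 ballots; Lambda wins 13–8.
Eta beats no one; loses to Sigma, Lambda — 0 pairwise wins.

0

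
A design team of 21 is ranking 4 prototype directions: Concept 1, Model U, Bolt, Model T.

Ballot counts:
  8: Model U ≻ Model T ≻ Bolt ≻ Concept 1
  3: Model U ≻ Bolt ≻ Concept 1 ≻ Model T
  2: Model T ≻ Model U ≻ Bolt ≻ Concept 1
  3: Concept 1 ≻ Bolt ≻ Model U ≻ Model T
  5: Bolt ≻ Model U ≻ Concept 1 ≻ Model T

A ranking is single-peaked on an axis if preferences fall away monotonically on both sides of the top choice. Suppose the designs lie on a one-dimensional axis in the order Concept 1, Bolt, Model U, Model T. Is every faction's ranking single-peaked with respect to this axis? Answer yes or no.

yes

Axis positions: Concept 1=1, Bolt=2, Model U=3, Model T=4.
Faction 1 (peak Model U at position 3): ranking walks positions 3-4-2-1, expanding outward from the peak — single-peaked.
Faction 2 (peak Model U at position 3): ranking walks positions 3-2-1-4, expanding outward from the peak — single-peaked.
Faction 3 (peak Model T at position 4): ranking walks positions 4-3-2-1, expanding outward from the peak — single-peaked.
Faction 4 (peak Concept 1 at position 1): ranking walks positions 1-2-3-4, expanding outward from the peak — single-peaked.
Faction 5 (peak Bolt at position 2): ranking walks positions 2-3-1-4, expanding outward from the peak — single-peaked.
Every ranking is single-peaked on this axis.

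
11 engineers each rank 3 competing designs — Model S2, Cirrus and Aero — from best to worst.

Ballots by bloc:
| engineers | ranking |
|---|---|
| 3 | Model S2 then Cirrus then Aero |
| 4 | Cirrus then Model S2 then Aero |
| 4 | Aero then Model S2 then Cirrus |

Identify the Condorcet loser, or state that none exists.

Head-to-head results (11 engineers):
Model S2 vs Cirrus: Model S2 is ranked higher on 3+4 = 7 ballots, Cirrus on 4. Model S2 wins 7–4.
Model S2 vs Aero: Model S2, 7–4.
Cirrus vs Aero: Cirrus, 7–4.
Only Aero has no wins; Aero is the Condorcet loser.

Aero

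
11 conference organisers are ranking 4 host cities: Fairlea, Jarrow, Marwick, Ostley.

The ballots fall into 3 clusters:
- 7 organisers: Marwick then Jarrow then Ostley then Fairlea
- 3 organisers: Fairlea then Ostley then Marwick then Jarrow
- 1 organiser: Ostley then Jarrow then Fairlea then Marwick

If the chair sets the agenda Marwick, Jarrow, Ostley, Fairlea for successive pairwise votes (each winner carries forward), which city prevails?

Round 1: Marwick vs Jarrow — 10–1, Marwick advances.
Round 2: Marwick vs Ostley — 7–4, Marwick advances.
Round 3: Marwick vs Fairlea — 7–4, Marwick advances.
Marwick survives the agenda.

Marwick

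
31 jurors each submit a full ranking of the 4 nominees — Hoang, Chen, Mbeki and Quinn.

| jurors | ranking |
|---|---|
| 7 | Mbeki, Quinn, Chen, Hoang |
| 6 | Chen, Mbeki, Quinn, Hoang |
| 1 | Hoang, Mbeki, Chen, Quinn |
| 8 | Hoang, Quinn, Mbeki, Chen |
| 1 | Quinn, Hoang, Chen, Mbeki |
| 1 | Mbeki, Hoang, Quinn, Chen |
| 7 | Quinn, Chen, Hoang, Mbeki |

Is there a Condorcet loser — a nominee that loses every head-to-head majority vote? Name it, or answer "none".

none

Pairwise majorities:
Hoang vs Chen: 1+8+1+1 = 11 for Hoang, 20 for Chen — Chen by 20–11.
Hoang vs Mbeki: Hoang wins 17–14.
Hoang vs Quinn: Quinn, 21–10.
Chen vs Mbeki: Chen is ranked higher on 6+1+7 = 14 ballots, Mbeki on 17. Mbeki wins 17–14.
Chen vs Quinn: Quinn wins 24–7.
Mbeki–Quinn: Quinn 16–15.
Each nominee has at least one pairwise win (Hoang beats Mbeki; Chen beats Hoang; Mbeki beats Chen; Quinn beats Hoang) — no Condorcet loser.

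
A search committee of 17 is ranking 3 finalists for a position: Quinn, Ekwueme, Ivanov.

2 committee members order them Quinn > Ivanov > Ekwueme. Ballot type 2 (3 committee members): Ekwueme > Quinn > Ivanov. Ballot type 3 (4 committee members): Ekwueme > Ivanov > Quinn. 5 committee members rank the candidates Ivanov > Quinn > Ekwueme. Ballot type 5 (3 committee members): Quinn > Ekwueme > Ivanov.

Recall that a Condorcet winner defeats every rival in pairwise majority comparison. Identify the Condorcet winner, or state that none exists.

Pairwise majorities:
Quinn vs Ekwueme: Quinn, 10–7.
Quinn vs Ivanov: Ivanov, 9–8.
Ekwueme–Ivanov: Ekwueme 10–7.
Each candidate drops at least one matchup (Quinn loses to Ivanov; Ekwueme loses to Quinn; Ivanov loses to Ekwueme); the cycle Quinn → Ekwueme → Ivanov → Quinn rules out a Condorcet winner.

none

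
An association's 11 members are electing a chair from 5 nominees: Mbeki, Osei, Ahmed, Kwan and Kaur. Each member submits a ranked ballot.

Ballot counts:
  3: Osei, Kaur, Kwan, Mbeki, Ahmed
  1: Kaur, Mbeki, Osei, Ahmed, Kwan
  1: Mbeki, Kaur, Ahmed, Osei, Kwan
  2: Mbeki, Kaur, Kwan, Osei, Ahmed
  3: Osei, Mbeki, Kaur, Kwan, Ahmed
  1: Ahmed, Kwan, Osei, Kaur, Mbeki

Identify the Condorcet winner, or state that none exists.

Osei

Check each pair by majority over 11 ballots:
Mbeki–Osei: Osei 7–4.
Mbeki vs Ahmed: Mbeki, 10–1.
Mbeki vs Kwan: 1+1+2+3 = 7 for Mbeki, 4 for Kwan — Mbeki by 7–4.
Mbeki vs Kaur: 1+2+3 = 6 for Mbeki, 5 for Kaur — Mbeki by 6–5.
Osei vs Ahmed: Osei wins 9–2.
Osei vs Kwan: Osei preferred on 3+1+1+3 = 8 ballots; Osei wins 8–3.
Osei vs Kaur: Osei preferred on 3+3+1 = 7 ballots; Osei wins 7–4.
Ahmed–Kwan: Kwan 8–3.
Ahmed vs Kaur: 1 to 10, Kaur.
Kwan–Kaur: Kaur 10–1.
Osei defeats every rival head-to-head and is the Condorcet winner.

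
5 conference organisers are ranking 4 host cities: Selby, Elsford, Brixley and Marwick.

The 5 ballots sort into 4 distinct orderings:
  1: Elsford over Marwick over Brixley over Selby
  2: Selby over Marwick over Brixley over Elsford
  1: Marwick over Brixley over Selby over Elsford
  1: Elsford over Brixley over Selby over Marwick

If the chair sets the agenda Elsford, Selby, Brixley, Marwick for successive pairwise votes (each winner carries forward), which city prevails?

Marwick

Round 1: Elsford vs Selby — 2–3, Selby advances.
Round 2: Selby vs Brixley — 2–3, Brixley advances.
Round 3: Brixley vs Marwick — 1–4, Marwick advances.
The agenda winner is Marwick.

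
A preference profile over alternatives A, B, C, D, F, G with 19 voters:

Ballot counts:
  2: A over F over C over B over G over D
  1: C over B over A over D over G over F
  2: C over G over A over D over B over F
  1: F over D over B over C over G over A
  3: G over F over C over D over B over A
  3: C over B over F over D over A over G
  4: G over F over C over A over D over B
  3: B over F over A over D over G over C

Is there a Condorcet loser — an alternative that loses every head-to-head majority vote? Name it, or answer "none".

none

Head-to-head results (19 voters):
A vs B: B, 11–8.
A vs C: C, 14–5.
A vs D: A wins 12–7.
A vs F: 2+1+2 = 5 for A, 14 for F — F by 14–5.
A vs G: A is ranked higher on 2+1+3+3 = 9 ballots, G on 10. G wins 10–9.
B vs C: 1+3 = 4 for B, 15 for C — C by 15–4.
B vs D: B is ranked higher on 2+1+3+3 = 9 ballots, D on 10. D wins 10–9.
B vs F: F wins 10–9.
B vs G: 2+1+1+3+3 = 10 for B, 9 for G — B by 10–9.
C vs D: C preferred on 2+1+2+3+3+4 = 15 ballots; C wins 15–4.
C vs F: C preferred on 1+2+3 = 6 ballots; F wins 13–6.
C–G: G 10–9.
D vs F: 3 to 16, F.
D vs G: G, 11–8.
F vs G: 9 to 10, G.
Every alternative wins at least one matchup (A beats D; B beats A; C beats A; D beats B; F beats A; G beats A), so there is no Condorcet loser.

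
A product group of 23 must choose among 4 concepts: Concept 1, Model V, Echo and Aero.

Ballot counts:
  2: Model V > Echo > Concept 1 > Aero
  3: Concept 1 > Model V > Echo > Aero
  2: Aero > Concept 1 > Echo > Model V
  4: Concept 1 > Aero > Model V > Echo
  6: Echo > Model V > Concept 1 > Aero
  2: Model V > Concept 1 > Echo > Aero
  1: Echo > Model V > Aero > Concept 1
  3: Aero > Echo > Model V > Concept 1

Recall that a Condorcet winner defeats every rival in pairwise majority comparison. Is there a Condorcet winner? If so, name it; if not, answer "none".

Check each pair by majority over 23 ballots:
Concept 1 vs Model V: 9 to 14, Model V.
Concept 1 vs Echo: Concept 1 preferred on 3+2+4+2 = 11 ballots; Echo wins 12–11.
Concept 1 vs Aero: Concept 1, 17–6.
Model V vs Echo: Echo wins 12–11.
Model V vs Aero: Model V is ranked higher on 2+3+6+2+1 = 14 ballots, Aero on 9. Model V wins 14–9.
Echo–Aero: Echo 14–9.
Echo wins every pairwise contest, so Echo is the Condorcet winner.

Echo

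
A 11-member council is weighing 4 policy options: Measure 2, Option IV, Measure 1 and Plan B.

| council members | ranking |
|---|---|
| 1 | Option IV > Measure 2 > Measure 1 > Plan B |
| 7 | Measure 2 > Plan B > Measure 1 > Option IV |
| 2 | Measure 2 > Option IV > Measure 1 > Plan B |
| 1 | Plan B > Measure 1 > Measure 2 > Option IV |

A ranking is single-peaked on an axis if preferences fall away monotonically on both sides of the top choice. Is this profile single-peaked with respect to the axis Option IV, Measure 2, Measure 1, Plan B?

Axis positions: Option IV=1, Measure 2=2, Measure 1=3, Plan B=4.
Faction 1 (peak Option IV at position 1): ranking walks positions 1-2-3-4, expanding outward from the peak — single-peaked.
Faction 2: ranking walks positions 2-4-3-1; Plan B is ranked above Measure 1 even though Measure 1 lies between Plan B and the peak Measure 2 on the axis — preferences dip and rise again. Not single-peaked.
Faction 3 (peak Measure 2 at position 2): ranking walks positions 2-1-3-4, expanding outward from the peak — single-peaked.
Faction 4 (peak Plan B at position 4): ranking walks positions 4-3-2-1, expanding outward from the peak — single-peaked.
Faction 2 violates single-peakedness, so the profile is not single-peaked on this axis.

no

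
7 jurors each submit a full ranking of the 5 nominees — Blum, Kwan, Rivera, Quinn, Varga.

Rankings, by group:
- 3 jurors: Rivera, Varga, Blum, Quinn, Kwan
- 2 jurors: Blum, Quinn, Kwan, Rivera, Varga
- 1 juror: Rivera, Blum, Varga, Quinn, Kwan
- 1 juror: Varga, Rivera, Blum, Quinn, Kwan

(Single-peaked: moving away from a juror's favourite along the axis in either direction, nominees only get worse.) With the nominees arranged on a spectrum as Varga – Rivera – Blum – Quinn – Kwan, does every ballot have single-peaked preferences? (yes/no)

yes

Axis positions: Varga=1, Rivera=2, Blum=3, Quinn=4, Kwan=5.
Group 1 (peak Rivera at position 2): ranking walks positions 2-1-3-4-5, expanding outward from the peak — single-peaked.
Group 2 (peak Blum at position 3): ranking walks positions 3-4-5-2-1, expanding outward from the peak — single-peaked.
Group 3 (peak Rivera at position 2): ranking walks positions 2-3-1-4-5, expanding outward from the peak — single-peaked.
Group 4 (peak Varga at position 1): ranking walks positions 1-2-3-4-5, expanding outward from the peak — single-peaked.
Every ranking is single-peaked on this axis.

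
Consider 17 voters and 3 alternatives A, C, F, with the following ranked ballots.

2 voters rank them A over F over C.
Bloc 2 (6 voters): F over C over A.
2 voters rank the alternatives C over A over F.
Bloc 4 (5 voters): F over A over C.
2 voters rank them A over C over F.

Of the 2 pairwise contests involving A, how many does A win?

A against each rival (17 voters):
A vs C: A wins 9–8.
A vs F: 2+2+2 = 6 for A, 11 for F — F by 11–6.
A beats C; loses to F — 1 pairwise win.

1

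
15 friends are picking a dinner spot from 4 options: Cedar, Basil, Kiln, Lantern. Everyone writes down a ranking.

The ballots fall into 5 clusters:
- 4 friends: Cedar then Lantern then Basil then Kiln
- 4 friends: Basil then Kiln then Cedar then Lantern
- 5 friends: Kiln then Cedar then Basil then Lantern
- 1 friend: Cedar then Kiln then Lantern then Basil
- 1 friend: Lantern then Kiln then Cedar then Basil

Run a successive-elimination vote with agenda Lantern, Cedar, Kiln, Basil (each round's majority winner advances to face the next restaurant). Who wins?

Basil

Round 1: Lantern vs Cedar — 1–14, Cedar advances.
Round 2: Cedar vs Kiln — 5–10, Kiln advances.
Round 3: Kiln vs Basil — 7–8, Basil advances.
Basil survives the agenda.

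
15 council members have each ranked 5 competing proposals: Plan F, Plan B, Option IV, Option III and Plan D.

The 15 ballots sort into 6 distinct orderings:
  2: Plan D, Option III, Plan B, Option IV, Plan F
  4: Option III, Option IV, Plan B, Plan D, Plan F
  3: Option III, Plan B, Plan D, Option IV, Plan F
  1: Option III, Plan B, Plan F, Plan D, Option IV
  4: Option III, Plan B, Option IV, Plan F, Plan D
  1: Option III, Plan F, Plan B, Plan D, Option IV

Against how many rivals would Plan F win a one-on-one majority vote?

Plan F against each rival (15 council members):
Plan F vs Plan B: Plan F is ranked higher on 1 ballot, Plan B on 14. Plan B wins 14–1.
Plan F vs Option IV: Plan F preferred on 1+1 = 2 ballots; Option IV wins 13–2.
Plan F vs Option III: Plan F is ranked higher on 0 ballots, Option III on 15. Option III wins 15–0.
Plan F vs Plan D: 1+4+1 = 6 for Plan F, 9 for Plan D — Plan D by 9–6.
Plan F beats no one; loses to Plan B, Option IV, Option III, Plan D — 0 pairwise wins.

0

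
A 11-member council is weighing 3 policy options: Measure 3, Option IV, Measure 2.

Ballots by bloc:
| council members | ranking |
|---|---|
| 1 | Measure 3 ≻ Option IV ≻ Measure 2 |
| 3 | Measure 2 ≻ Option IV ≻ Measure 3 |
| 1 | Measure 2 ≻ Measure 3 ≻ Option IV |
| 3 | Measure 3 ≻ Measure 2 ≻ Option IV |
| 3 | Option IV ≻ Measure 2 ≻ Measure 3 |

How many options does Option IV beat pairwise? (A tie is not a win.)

Option IV against each rival (11 council members):
Option IV vs Measure 3: Option IV wins 6–5.
Option IV vs Measure 2: 4 to 7, Measure 2.
Option IV beats Measure 3; loses to Measure 2 — 1 pairwise win.

1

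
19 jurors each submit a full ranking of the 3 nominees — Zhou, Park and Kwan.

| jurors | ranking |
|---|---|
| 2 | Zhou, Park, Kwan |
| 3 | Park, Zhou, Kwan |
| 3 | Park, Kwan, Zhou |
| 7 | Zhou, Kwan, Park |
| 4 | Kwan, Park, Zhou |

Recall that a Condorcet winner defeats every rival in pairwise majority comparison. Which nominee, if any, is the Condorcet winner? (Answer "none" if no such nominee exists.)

none

Pairwise majorities:
Zhou vs Park: Zhou preferred on 2+7 = 9 ballots; Park wins 10–9.
Zhou vs Kwan: 2+3+7 = 12 for Zhou, 7 for Kwan — Zhou by 12–7.
Park–Kwan: Kwan 11–8.
Each nominee drops at least one matchup (Zhou loses to Park; Park loses to Kwan; Kwan loses to Zhou); the cycle Zhou → Kwan → Park → Zhou rules out a Condorcet winner.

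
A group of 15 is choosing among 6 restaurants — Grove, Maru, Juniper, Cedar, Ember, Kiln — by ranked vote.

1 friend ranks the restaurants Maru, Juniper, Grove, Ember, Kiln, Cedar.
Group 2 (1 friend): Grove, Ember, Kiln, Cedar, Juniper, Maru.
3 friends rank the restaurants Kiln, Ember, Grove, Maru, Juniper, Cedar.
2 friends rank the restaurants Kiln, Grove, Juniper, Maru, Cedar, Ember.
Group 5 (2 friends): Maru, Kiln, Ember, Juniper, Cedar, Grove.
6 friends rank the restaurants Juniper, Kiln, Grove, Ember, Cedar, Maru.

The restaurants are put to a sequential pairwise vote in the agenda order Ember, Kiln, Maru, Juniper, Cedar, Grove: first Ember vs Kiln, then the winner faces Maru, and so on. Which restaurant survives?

Round 1: Ember vs Kiln — 2–13, Kiln advances.
Round 2: Kiln vs Maru — 12–3, Kiln advances.
Round 3: Kiln vs Juniper — 8–7, Kiln advances.
Round 4: Kiln vs Cedar — 15–0, Kiln advances.
Round 5: Kiln vs Grove — 13–2, Kiln advances.
The agenda winner is Kiln.

Kiln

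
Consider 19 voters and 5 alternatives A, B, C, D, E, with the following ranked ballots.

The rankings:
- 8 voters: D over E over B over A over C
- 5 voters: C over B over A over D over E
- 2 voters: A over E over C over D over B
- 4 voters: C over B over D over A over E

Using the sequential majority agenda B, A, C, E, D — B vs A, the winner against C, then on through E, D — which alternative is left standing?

D

Round 1: B vs A — 17–2, B advances.
Round 2: B vs C — 8–11, C advances.
Round 3: C vs E — 9–10, E advances.
Round 4: E vs D — 2–17, D advances.
D survives the agenda.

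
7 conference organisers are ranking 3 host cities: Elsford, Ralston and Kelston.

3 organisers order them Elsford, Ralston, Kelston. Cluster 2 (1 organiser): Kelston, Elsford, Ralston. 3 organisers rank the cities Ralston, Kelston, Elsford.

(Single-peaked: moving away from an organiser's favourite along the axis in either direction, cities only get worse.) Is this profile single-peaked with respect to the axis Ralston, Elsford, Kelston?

no

Axis positions: Ralston=1, Elsford=2, Kelston=3.
Cluster 1 (peak Elsford at position 2): ranking walks positions 2-1-3, expanding outward from the peak — single-peaked.
Cluster 2 (peak Kelston at position 3): ranking walks positions 3-2-1, expanding outward from the peak — single-peaked.
Cluster 3: ranking walks positions 1-3-2; Kelston is ranked above Elsford even though Elsford lies between Kelston and the peak Ralston on the axis — preferences dip and rise again. Not single-peaked.
Cluster 3 violates single-peakedness, so the profile is not single-peaked on this axis.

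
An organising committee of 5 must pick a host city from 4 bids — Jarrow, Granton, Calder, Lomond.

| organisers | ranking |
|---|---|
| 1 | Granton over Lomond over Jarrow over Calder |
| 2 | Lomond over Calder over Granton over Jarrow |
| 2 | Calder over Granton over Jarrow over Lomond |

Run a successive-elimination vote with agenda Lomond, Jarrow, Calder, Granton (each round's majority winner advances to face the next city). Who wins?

Round 1: Lomond vs Jarrow — 3–2, Lomond advances.
Round 2: Lomond vs Calder — 3–2, Lomond advances.
Round 3: Lomond vs Granton — 2–3, Granton advances.
The agenda winner is Granton.

Granton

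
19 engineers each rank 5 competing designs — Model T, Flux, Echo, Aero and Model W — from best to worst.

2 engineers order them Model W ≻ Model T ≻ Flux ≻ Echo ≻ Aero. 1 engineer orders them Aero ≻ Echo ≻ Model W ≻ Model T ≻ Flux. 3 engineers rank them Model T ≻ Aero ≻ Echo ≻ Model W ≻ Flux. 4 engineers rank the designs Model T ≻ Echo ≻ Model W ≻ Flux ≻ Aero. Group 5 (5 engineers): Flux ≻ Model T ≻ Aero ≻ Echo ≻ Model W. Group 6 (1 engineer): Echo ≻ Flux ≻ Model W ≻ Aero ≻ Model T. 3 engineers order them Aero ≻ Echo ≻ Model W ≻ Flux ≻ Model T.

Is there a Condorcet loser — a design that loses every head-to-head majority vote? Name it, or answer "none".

Pairwise majorities:
Model T vs Flux: 2+1+3+4 = 10 for Model T, 9 for Flux — Model T by 10–9.
Model T vs Echo: Model T wins 14–5.
Model T vs Aero: 2+3+4+5 = 14 for Model T, 5 for Aero — Model T by 14–5.
Model T–Model W: Model T 12–7.
Flux vs Echo: Echo, 12–7.
Flux vs Aero: Flux wins 12–7.
Flux vs Model W: 5+1 = 6 for Flux, 13 for Model W — Model W by 13–6.
Echo vs Aero: Aero, 12–7.
Echo vs Model W: Echo preferred on 1+3+4+5+1+3 = 17 ballots; Echo wins 17–2.
Aero vs Model W: Aero wins 12–7.
Every design wins at least one matchup (Model T beats Flux; Flux beats Aero; Echo beats Flux; Aero beats Echo; Model W beats Flux), so there is no Condorcet loser.

none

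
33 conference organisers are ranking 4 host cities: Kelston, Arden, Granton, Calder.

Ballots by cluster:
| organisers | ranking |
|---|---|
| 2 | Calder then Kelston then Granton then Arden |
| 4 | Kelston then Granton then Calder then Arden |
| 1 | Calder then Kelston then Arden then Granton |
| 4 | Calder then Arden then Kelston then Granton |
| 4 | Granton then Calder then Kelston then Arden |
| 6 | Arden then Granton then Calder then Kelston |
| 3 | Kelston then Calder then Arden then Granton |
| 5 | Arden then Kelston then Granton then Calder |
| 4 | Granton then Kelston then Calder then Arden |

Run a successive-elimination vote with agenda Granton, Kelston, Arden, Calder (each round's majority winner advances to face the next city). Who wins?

Calder

Round 1: Granton vs Kelston — 14–19, Kelston advances.
Round 2: Kelston vs Arden — 18–15, Kelston advances.
Round 3: Kelston vs Calder — 16–17, Calder advances.
Calder survives the agenda.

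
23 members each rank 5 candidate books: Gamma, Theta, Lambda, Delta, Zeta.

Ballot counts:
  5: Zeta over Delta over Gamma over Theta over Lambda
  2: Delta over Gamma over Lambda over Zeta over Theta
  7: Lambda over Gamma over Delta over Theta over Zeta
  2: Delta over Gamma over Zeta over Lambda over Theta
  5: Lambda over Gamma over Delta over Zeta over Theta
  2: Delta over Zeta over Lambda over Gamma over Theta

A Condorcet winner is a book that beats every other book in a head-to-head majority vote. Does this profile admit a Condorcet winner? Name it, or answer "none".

Pairwise majorities:
Gamma vs Theta: 23 to 0, Gamma.
Gamma vs Lambda: 5+2+2 = 9 for Gamma, 14 for Lambda — Lambda by 14–9.
Gamma vs Delta: 7+5 = 12 for Gamma, 11 for Delta — Gamma by 12–11.
Gamma vs Zeta: 2+7+2+5 = 16 for Gamma, 7 for Zeta — Gamma by 16–7.
Theta vs Lambda: Theta is ranked higher on 5 ballots, Lambda on 18. Lambda wins 18–5.
Theta vs Delta: Theta is ranked higher on 0 ballots, Delta on 23. Delta wins 23–0.
Theta vs Zeta: 7 for Theta, 16 for Zeta — Zeta by 16–7.
Lambda vs Delta: Lambda is ranked higher on 7+5 = 12 ballots, Delta on 11. Lambda wins 12–11.
Lambda vs Zeta: 2+7+5 = 14 for Lambda, 9 for Zeta — Lambda by 14–9.
Delta vs Zeta: 18 to 5, Delta.
Lambda defeats every rival head-to-head and is the Condorcet winner.

Lambda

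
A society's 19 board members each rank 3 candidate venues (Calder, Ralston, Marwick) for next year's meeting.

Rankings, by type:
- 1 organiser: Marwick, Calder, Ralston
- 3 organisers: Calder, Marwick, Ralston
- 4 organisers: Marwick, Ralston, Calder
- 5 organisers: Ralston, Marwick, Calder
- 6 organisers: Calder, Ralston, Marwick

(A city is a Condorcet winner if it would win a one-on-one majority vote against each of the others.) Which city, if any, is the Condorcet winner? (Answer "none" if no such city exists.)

Head-to-head results (19 organisers):
Calder vs Ralston: Calder preferred on 1+3+6 = 10 ballots; Calder wins 10–9.
Calder vs Marwick: 3+6 = 9 for Calder, 10 for Marwick — Marwick by 10–9.
Ralston vs Marwick: Ralston, 11–8.
Every city loses at least once (Calder loses to Marwick; Ralston loses to Calder; Marwick loses to Ralston). The majority relation contains the cycle Calder → Ralston → Marwick → Calder, so there is no Condorcet winner.

none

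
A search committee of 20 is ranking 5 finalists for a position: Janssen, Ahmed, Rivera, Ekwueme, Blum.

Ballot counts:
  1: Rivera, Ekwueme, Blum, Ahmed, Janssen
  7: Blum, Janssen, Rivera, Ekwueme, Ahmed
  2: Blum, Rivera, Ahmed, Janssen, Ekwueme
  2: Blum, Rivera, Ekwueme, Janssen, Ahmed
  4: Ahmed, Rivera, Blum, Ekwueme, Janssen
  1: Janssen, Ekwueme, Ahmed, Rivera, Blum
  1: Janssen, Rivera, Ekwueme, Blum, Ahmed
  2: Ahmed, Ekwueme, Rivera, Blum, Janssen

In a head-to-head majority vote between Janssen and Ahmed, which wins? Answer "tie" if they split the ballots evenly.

Ballots ranking Janssen above Ahmed: 7 + 2 + 1 + 1 = 11.
Ballots ranking Ahmed above Janssen: 20 − 11 = 9.
Janssen wins the head-to-head 11–9.

Janssen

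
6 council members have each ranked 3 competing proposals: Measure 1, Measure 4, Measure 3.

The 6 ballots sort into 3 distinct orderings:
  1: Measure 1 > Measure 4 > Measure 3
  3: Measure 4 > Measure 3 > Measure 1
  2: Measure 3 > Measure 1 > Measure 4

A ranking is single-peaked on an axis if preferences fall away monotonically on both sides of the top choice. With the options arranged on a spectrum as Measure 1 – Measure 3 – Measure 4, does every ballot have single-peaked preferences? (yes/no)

Axis positions: Measure 1=1, Measure 3=2, Measure 4=3.
Ballot type 1: ranking walks positions 1-3-2; Measure 4 is ranked above Measure 3 even though Measure 3 lies between Measure 4 and the peak Measure 1 on the axis — preferences dip and rise again. Not single-peaked.
Ballot type 2 (peak Measure 4 at position 3): ranking walks positions 3-2-1, expanding outward from the peak — single-peaked.
Ballot type 3 (peak Measure 3 at position 2): ranking walks positions 2-1-3, expanding outward from the peak — single-peaked.
Ballot type 1 violates single-peakedness, so the profile is not single-peaked on this axis.

no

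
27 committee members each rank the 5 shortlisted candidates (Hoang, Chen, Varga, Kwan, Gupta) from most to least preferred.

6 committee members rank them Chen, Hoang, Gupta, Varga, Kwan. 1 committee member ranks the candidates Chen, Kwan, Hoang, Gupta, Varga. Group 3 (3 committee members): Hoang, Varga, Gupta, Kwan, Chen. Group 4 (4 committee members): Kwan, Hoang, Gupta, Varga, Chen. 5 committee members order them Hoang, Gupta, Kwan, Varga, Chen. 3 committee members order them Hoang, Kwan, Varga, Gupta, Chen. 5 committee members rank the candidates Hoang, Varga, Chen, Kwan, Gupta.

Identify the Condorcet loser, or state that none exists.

Head-to-head results (27 committee members):
Hoang vs Chen: 3+4+5+3+5 = 20 for Hoang, 7 for Chen — Hoang by 20–7.
Hoang vs Varga: Hoang preferred on 27 ballots; Hoang wins 27–0.
Hoang vs Kwan: Hoang preferred on 6+3+5+3+5 = 22 ballots; Hoang wins 22–5.
Hoang vs Gupta: Hoang preferred on 27 ballots; Hoang wins 27–0.
Chen vs Varga: Varga, 20–7.
Chen vs Kwan: Chen is ranked higher on 6+1+5 = 12 ballots, Kwan on 15. Kwan wins 15–12.
Chen vs Gupta: Gupta, 15–12.
Varga vs Kwan: Varga is ranked higher on 6+3+5 = 14 ballots, Kwan on 13. Varga wins 14–13.
Varga vs Gupta: Gupta, 16–11.
Kwan vs Gupta: Gupta, 14–13.
Chen is beaten in every head-to-head and is the Condorcet loser.

Chen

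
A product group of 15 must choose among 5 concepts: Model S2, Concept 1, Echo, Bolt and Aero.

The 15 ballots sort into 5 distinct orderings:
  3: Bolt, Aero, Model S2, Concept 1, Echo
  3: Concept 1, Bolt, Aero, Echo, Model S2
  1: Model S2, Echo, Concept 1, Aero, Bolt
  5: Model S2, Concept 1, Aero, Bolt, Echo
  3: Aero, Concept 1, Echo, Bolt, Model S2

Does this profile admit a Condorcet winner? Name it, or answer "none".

Head-to-head results (15 engineers):
Model S2 vs Concept 1: 3+1+5 = 9 for Model S2, 6 for Concept 1 — Model S2 by 9–6.
Model S2 vs Echo: Model S2 preferred on 3+1+5 = 9 ballots; Model S2 wins 9–6.
Model S2 vs Bolt: Model S2 is ranked higher on 1+5 = 6 ballots, Bolt on 9. Bolt wins 9–6.
Model S2 vs Aero: 1+5 = 6 for Model S2, 9 for Aero — Aero by 9–6.
Concept 1 vs Echo: 3+3+5+3 = 14 for Concept 1, 1 for Echo — Concept 1 by 14–1.
Concept 1 vs Bolt: Concept 1 preferred on 3+1+5+3 = 12 ballots; Concept 1 wins 12–3.
Concept 1 vs Aero: 9 to 6, Concept 1.
Echo vs Bolt: 4 to 11, Bolt.
Echo vs Aero: Echo is ranked higher on 1 ballot, Aero on 14. Aero wins 14–1.
Bolt vs Aero: Bolt is ranked higher on 3+3 = 6 ballots, Aero on 9. Aero wins 9–6.
Each design drops at least one matchup (Model S2 loses to Bolt; Concept 1 loses to Model S2; Echo loses to Model S2; Bolt loses to Concept 1; Aero loses to Concept 1); the cycle Model S2 beats Concept 1 beats Bolt beats Model S2 rules out a Condorcet winner.

none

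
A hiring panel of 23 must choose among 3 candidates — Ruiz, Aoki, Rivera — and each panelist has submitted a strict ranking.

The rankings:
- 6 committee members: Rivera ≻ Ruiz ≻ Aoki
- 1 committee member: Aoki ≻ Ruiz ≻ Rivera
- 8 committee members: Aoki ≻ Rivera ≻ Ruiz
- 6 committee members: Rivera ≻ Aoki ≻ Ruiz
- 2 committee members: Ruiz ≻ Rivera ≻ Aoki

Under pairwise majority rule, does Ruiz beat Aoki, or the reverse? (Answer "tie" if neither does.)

Ballots ranking Ruiz above Aoki: 6 + 2 = 8.
Ballots ranking Aoki above Ruiz: 23 − 8 = 15.
Aoki wins the head-to-head 15–8.

Aoki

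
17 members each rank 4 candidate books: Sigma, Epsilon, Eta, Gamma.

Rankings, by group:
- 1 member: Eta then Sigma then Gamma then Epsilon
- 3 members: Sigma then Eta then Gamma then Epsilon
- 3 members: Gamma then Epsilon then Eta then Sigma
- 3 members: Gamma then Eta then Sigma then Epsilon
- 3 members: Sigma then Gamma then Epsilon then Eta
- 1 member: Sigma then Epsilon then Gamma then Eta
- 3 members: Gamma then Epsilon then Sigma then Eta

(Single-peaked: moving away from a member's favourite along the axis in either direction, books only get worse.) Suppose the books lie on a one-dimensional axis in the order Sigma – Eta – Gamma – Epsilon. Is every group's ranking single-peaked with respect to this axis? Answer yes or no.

no

Axis positions: Sigma=1, Eta=2, Gamma=3, Epsilon=4.
Group 1 (peak Eta at position 2): ranking walks positions 2-1-3-4, expanding outward from the peak — single-peaked.
Group 2 (peak Sigma at position 1): ranking walks positions 1-2-3-4, expanding outward from the peak — single-peaked.
Group 3 (peak Gamma at position 3): ranking walks positions 3-4-2-1, expanding outward from the peak — single-peaked.
Group 4 (peak Gamma at position 3): ranking walks positions 3-2-1-4, expanding outward from the peak — single-peaked.
Group 5: ranking walks positions 1-3-4-2; Gamma is ranked above Eta even though Eta lies between Gamma and the peak Sigma on the axis — preferences dip and rise again. Not single-peaked.
Group 6: ranking walks positions 1-4-3-2; Epsilon is ranked above Eta even though Eta lies between Epsilon and the peak Sigma on the axis — preferences dip and rise again. Not single-peaked.
Group 7: ranking walks positions 3-4-1-2; Sigma is ranked above Eta even though Eta lies between Sigma and the peak Gamma on the axis — preferences dip and rise again. Not single-peaked.
Group 5 violates single-peakedness, so the profile is not single-peaked on this axis.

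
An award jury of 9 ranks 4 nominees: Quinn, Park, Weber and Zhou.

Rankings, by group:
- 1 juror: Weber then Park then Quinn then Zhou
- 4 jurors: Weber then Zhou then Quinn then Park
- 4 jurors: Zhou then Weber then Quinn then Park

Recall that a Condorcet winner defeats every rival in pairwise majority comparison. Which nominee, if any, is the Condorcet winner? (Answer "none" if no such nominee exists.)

Weber

Check each pair by majority over 9 ballots:
Quinn vs Park: Quinn wins 8–1.
Quinn vs Weber: Weber, 9–0.
Quinn vs Zhou: Zhou wins 8–1.
Park–Weber: Weber 9–0.
Park vs Zhou: Zhou wins 8–1.
Weber–Zhou: Weber 5–4.
Only Weber has no losses; Weber is the Condorcet winner.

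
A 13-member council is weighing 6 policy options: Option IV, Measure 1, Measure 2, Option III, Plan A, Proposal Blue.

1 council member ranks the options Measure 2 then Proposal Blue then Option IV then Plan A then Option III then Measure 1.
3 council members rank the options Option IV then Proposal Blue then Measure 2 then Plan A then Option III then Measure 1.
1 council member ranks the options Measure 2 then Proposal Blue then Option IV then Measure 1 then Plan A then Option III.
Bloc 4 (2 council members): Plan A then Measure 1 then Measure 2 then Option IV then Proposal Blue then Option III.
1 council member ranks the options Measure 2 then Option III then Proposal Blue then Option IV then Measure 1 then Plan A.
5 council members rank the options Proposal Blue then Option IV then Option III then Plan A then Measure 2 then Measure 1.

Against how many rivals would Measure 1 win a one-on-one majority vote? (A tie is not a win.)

Measure 1 against each rival (13 council members):
Measure 1 vs Option IV: Measure 1 preferred on 2 ballots; Option IV wins 11–2.
Measure 1–Measure 2: Measure 2 11–2.
Measure 1 vs Option III: Option III, 10–3.
Measure 1 vs Plan A: 2 to 11, Plan A.
Measure 1 vs Proposal Blue: Measure 1 is ranked higher on 2 ballots, Proposal Blue on 11. Proposal Blue wins 11–2.
Measure 1 beats no one; loses to Option IV, Measure 2, Option III, Plan A, Proposal Blue — 0 pairwise wins.

0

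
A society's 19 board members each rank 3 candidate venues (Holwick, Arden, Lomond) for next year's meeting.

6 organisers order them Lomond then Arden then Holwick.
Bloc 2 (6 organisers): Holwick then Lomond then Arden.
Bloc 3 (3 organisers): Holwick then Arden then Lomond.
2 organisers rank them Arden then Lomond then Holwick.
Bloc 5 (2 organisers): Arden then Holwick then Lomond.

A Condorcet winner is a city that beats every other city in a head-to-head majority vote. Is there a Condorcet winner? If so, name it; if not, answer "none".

Check each pair by majority over 19 ballots:
Holwick vs Arden: Arden wins 10–9.
Holwick–Lomond: Holwick 11–8.
Arden vs Lomond: Lomond wins 12–7.
Each city drops at least one matchup (Holwick loses to Arden; Arden loses to Lomond; Lomond loses to Holwick); the cycle Holwick beats Lomond beats Arden beats Holwick rules out a Condorcet winner.

none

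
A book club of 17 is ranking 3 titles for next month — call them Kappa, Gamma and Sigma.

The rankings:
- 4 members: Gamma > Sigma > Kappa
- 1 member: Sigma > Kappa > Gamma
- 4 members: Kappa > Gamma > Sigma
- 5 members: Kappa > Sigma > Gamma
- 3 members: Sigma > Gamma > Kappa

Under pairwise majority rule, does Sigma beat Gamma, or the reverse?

Sigma

Ballots ranking Sigma above Gamma: 1 + 5 + 3 = 9.
Ballots ranking Gamma above Sigma: 17 − 9 = 8.
Sigma wins the head-to-head 9–8.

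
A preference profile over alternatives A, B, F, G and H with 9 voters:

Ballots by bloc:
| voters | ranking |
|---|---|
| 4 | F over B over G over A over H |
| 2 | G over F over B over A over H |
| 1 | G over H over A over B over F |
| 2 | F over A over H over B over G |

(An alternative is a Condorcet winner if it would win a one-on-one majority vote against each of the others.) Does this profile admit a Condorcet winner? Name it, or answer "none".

Pairwise majorities:
A vs B: B, 6–3.
A vs F: F, 8–1.
A vs G: G, 7–2.
A vs H: A wins 8–1.
B vs F: F, 8–1.
B vs G: B wins 6–3.
B–H: B 6–3.
F–G: F 6–3.
F–H: F 8–1.
G–H: G 7–2.
F defeats every rival head-to-head and is the Condorcet winner.

F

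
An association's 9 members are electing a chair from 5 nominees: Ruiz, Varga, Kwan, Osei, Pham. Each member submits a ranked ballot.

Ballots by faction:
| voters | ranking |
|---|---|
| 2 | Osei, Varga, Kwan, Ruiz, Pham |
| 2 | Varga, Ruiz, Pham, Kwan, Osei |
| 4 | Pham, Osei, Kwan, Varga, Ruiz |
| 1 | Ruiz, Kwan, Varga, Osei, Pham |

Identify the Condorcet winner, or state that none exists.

Check each pair by majority over 9 ballots:
Ruiz–Varga: Varga 8–1.
Ruiz vs Kwan: Kwan wins 6–3.
Ruiz vs Osei: 3 to 6, Osei.
Ruiz vs Pham: Ruiz, 5–4.
Varga–Kwan: Kwan 5–4.
Varga vs Osei: Varga is ranked higher on 2+1 = 3 ballots, Osei on 6. Osei wins 6–3.
Varga vs Pham: 2+2+1 = 5 for Varga, 4 for Pham — Varga by 5–4.
Kwan vs Osei: Kwan preferred on 2+1 = 3 ballots; Osei wins 6–3.
Kwan–Pham: Pham 6–3.
Osei vs Pham: Osei is ranked higher on 2+1 = 3 ballots, Pham on 6. Pham wins 6–3.
Each candidate drops at least one matchup (Ruiz loses to Varga; Varga loses to Kwan; Kwan loses to Osei; Osei loses to Pham; Pham loses to Ruiz); the cycle Ruiz > Pham > Kwan > Ruiz rules out a Condorcet winner.

none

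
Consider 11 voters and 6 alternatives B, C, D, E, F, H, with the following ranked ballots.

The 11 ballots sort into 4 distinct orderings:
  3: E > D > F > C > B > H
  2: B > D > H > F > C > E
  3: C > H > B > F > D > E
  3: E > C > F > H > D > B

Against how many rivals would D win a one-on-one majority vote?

D against each rival (11 voters):
D–B: D 6–5.
D vs C: 5 to 6, C.
D vs E: E, 6–5.
D vs F: D is ranked higher on 3+2 = 5 ballots, F on 6. F wins 6–5.
D–H: H 6–5.
D beats B; loses to C, E, F, H — 1 pairwise win.

1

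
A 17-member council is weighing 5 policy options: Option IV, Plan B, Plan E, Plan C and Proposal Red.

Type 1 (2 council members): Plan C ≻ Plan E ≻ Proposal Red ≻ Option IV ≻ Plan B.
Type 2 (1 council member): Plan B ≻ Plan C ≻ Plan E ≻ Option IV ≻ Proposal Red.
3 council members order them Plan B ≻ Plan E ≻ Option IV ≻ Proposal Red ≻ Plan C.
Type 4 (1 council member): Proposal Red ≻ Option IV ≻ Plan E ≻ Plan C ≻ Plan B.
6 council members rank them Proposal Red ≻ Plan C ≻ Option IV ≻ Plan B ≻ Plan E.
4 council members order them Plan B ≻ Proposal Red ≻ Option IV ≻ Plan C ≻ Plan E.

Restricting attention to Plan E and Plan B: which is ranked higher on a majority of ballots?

Ballots ranking Plan E above Plan B: 2 + 1 = 3.
Ballots ranking Plan B above Plan E: 17 − 3 = 14.
Plan B wins the head-to-head 14–3.

Plan B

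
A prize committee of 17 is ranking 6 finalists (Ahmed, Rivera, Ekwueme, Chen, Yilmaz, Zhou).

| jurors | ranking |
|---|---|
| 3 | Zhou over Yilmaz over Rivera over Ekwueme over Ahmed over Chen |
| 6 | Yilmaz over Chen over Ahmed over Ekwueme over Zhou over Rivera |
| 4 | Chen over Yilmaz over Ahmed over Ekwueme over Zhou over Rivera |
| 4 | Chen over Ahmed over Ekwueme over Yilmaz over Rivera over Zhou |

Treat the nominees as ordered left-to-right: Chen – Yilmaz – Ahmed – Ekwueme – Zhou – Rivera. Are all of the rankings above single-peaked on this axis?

no

Axis positions: Chen=1, Yilmaz=2, Ahmed=3, Ekwueme=4, Zhou=5, Rivera=6.
Bloc 1: ranking walks positions 5-2-6-4-3-1; Yilmaz is ranked above Ekwueme even though Ekwueme lies between Yilmaz and the peak Zhou on the axis — preferences dip and rise again. Not single-peaked.
Bloc 2 (peak Yilmaz at position 2): ranking walks positions 2-1-3-4-5-6, expanding outward from the peak — single-peaked.
Bloc 3 (peak Chen at position 1): ranking walks positions 1-2-3-4-5-6, expanding outward from the peak — single-peaked.
Bloc 4: ranking walks positions 1-3-4-2-6-5; Ahmed is ranked above Yilmaz even though Yilmaz lies between Ahmed and the peak Chen on the axis — preferences dip and rise again. Not single-peaked.
Bloc 1 violates single-peakedness, so the profile is not single-peaked on this axis.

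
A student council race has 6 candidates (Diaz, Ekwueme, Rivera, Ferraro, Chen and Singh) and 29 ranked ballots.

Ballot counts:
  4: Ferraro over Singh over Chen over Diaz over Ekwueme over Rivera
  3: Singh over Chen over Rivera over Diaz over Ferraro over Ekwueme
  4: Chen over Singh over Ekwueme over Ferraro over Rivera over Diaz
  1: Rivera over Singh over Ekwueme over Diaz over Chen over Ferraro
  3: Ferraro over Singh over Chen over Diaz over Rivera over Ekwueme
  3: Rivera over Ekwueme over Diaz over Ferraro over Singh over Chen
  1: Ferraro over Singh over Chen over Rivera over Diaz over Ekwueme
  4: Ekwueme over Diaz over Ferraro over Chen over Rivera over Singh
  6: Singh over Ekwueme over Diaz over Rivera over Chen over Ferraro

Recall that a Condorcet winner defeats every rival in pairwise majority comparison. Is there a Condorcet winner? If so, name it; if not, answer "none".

Check each pair by majority over 29 ballots:
Diaz vs Ekwueme: 11 to 18, Ekwueme.
Diaz vs Rivera: Diaz is ranked higher on 4+3+4+6 = 17 ballots, Rivera on 12. Diaz wins 17–12.
Diaz vs Ferraro: 3+1+3+4+6 = 17 for Diaz, 12 for Ferraro — Diaz by 17–12.
Diaz vs Chen: Diaz is ranked higher on 1+3+4+6 = 14 ballots, Chen on 15. Chen wins 15–14.
Diaz vs Singh: 7 to 22, Singh.
Ekwueme vs Rivera: Ekwueme is ranked higher on 4+4+4+6 = 18 ballots, Rivera on 11. Ekwueme wins 18–11.
Ekwueme vs Ferraro: Ekwueme preferred on 4+1+3+4+6 = 18 ballots; Ekwueme wins 18–11.
Ekwueme vs Chen: Ekwueme is ranked higher on 1+3+4+6 = 14 ballots, Chen on 15. Chen wins 15–14.
Ekwueme vs Singh: Ekwueme is ranked higher on 3+4 = 7 ballots, Singh on 22. Singh wins 22–7.
Rivera vs Ferraro: Rivera preferred on 3+1+3+6 = 13 ballots; Ferraro wins 16–13.
Rivera vs Chen: 1+3+6 = 10 for Rivera, 19 for Chen — Chen by 19–10.
Rivera vs Singh: 8 to 21, Singh.
Ferraro vs Chen: 15 to 14, Ferraro.
Ferraro vs Singh: 4+3+3+1+4 = 15 for Ferraro, 14 for Singh — Ferraro by 15–14.
Chen vs Singh: 8 to 21, Singh.
Every candidate loses at least once (Diaz loses to Ekwueme; Ekwueme loses to Chen; Rivera loses to Diaz; Ferraro loses to Diaz; Chen loses to Ferraro; Singh loses to Ferraro). The majority relation contains the cycle Diaz > Ferraro > Chen > Diaz, so there is no Condorcet winner.

none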